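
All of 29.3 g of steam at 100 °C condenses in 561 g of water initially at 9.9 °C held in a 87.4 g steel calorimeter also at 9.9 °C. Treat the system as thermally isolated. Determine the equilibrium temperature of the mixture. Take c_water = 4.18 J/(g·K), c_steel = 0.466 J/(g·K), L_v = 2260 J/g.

T_f ≈ 40.7 °C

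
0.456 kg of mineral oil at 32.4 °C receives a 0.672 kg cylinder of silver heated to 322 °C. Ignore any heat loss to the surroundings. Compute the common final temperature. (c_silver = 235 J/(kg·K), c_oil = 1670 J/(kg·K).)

Heat gained plus heat lost sum to zero:
0.672*235*(T − 322) + 0.456*1670*(T − 32.4) = 0
157.92(T − 322) + 761.52(T − 32.4) = 0
919.44 T = 75523
T ≈ 82.14 °C

T_f ≈ 82.1 °C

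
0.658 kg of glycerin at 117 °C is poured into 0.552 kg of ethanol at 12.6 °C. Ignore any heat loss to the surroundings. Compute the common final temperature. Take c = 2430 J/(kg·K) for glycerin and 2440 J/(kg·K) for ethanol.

Heat lost by the glycerin equals heat gained by the ethanol:
0.658×2430×(117 − T) = 0.552×2440×(T − 12.6)
1598.9(117 − T) = 1346.9(T − 12.6)
2945.8 T = 204047  ⇒  T ≈ 69.27 °C

T_f ≈ 69.3 °C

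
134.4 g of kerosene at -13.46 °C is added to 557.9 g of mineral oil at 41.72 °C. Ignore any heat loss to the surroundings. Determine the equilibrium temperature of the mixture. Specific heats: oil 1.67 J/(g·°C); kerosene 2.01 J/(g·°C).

T_f ≈ 29.3 °C

T_f is the heat-capacity-weighted average of the initial temperatures:
T_f = (931.69·41.72 + 270.14·(-13.46)) / (931.69 + 270.14)
    = 35234 / 1201.8 ≈ 29.32 °C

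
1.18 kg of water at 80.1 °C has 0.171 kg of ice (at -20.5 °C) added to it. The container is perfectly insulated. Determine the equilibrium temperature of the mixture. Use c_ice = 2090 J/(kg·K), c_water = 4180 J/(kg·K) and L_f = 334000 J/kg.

Heat gained plus heat lost sum to zero:
ice -20.5→0 °C: 0.171·2090·20.5 = 7326.5
  latent heat to melt: 0.171·334000 = 57114
  meltwater 0→T: 0.171·4180·T = 714.78 T
  water: 4932.4(T − 80.1)
5647.2 T = 395085 − 64440 = 330645
T ≈ 58.55 °C — above 0 °C, consistent with complete melting.

T_f ≈ 58.6 °C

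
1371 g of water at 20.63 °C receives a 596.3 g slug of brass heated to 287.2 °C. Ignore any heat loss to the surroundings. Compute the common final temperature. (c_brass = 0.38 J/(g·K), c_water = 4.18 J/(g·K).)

T_f ≈ 30.8 °C

With ΣQ=0 the equilibrium temperature is the m·c-weighted mean:
T_f = (226.59×287.2 + 5730.8×20.63) / (226.59 + 5730.8)
    = 183304 / 5957.4 ≈ 30.77 °C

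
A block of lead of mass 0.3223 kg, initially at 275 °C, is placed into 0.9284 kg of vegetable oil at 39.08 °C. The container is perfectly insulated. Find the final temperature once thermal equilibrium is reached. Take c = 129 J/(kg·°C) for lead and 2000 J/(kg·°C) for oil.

T_f is the heat-capacity-weighted average of the initial temperatures:
T_f = (41.58×275 + 1856.8×39.08) / (41.58 + 1856.8)
    = 83997 / 1898.4 ≈ 44.25 °C

T_f ≈ 44.2 °C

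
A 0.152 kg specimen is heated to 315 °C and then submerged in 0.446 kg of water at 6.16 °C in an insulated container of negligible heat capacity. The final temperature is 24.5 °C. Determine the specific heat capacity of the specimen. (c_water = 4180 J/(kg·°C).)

Heat lost by the specimen = heat gained by the water:
0.152·c·(315 − 24.5) = 0.446·4180·(24.5 − 6.16)
44.16 c = 34191  ⇒  c ≈ 774.3 J/(kg·°C)

c ≈ 774 J/(kg·°C)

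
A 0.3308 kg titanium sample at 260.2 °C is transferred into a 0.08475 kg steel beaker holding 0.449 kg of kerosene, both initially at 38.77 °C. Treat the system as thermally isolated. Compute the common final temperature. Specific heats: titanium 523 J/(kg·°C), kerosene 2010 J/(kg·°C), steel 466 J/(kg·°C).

T_f ≈ 73.1 °C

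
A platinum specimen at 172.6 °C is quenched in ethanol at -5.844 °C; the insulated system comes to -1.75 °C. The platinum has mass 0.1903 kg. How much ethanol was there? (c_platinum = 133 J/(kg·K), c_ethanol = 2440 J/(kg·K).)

m ≈ 0.442 kg

|Q_platinum| = |Q_ethanol|:
0.1903·133·(172.6 − -1.75) = m·2440·(-1.75 − (-5.844))
9989.4 m = 4412.8  ⇒  m ≈ 0.4417 kg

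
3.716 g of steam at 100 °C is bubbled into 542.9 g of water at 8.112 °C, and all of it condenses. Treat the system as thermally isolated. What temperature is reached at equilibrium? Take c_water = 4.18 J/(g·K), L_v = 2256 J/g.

T_f ≈ 12.4 °C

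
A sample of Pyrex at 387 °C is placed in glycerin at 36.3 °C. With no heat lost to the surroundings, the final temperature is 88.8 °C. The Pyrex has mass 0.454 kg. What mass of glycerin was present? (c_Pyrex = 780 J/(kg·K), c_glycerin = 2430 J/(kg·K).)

Taking heat into each body as positive, Σ m c ΔT = 0:
0.454·780·(88.8 − 387) + m·2430·(88.8 − 36.3) = 0
127575 m = 105599
m = 105599/127575 ≈ 0.8277 kg

m ≈ 0.828 kg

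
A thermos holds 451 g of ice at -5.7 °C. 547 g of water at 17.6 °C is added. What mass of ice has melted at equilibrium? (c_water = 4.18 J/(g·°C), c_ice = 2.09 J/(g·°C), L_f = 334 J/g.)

Heat available from the water dropping to 0 °C: 547×4.18×17.6 = 40242 J.
Of that, 451×2.09×5.7 = 5372.8 J goes to bring the ice to 0 °C, leaving 34869 J.
To melt every bit of ice: 451×334 = 150634 J.
Since 34869 < 150634 J, not all the ice melts; equilibrium is at 0 °C.
m_melt = 34869 / L_f = 104.4 g.

m_melted ≈ 104 g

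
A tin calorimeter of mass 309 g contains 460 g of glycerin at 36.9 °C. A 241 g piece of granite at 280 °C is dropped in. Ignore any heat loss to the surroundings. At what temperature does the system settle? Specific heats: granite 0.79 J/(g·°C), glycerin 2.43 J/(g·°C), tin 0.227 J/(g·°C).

Conservation of energy gives ΣQ = 0:
241*0.79*(T − 280) + 460*2.43*(T − 36.9) + 309*0.227*(T − 36.9) = 0
190.39(T − 280) + 1117.8(T − 36.9) + 70.14(T − 36.9) = 0
(190.39 + 1117.8 + 70.14) T = 190.39*280 + 1117.8*36.9 + 70.14*36.9
T ≈ 70.48 °C

T_f ≈ 70.5 °C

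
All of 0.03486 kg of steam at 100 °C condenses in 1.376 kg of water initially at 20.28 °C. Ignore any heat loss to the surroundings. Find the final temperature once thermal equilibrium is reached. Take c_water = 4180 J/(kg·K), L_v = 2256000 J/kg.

Setting the total heat transfer to zero:
latent heat released on condensation: 0.03486·2256000 = 78644
  condensed water 100 °C→T: 145.71(T − 100)
  water warms: 1.376·4180·(T − 20.28) = 5751.7(T − 20.28)
5897.4 T = 78644 + 14571 + 116644 = 209860
T ≈ 35.59 °C (< 100 °C, so full condensation is consistent).

T_f ≈ 35.6 °C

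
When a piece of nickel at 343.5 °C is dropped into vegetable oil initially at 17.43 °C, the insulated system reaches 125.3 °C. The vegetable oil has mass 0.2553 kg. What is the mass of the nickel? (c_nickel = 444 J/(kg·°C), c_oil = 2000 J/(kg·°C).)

Energy conservation, ΣQ = 0:
m·444·(125.3 − 343.5) + 0.2553·2000·(125.3 − 17.43) = 0
-96881 m = -55078
m = -55078/-96881 ≈ 0.5685 kg

m ≈ 0.569 kg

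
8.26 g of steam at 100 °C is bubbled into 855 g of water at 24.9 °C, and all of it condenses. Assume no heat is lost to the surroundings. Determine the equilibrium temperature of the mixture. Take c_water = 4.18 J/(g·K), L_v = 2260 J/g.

Sum of m c ΔT and latent-heat terms is zero:
steam→water at 100 °C releases m L_v = 8.26×2260 = 18668; condensed water 100 °C→T: 34.53(T − 100); original water: 3573.9(T − 24.9)
3608.4 T = 18668 + 3452.7 + 88990 = 111110
T ≈ 30.79 °C, under the boiling point, so the assumption holds.

T_f ≈ 30.8 °C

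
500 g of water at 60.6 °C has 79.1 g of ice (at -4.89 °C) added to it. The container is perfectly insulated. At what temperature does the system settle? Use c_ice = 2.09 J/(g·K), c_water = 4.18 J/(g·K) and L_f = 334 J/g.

Energy conservation, ΣQ = 0:
ice -4.89→0 °C: 79.1×2.09×4.89 = 808.41; melt ice: 79.1×334 = 26419; meltwater 0→T: 79.1×4.18×T = 330.64 T; water cools: 500×4.18×(T − 60.6) = 2090(T − 60.6)
2420.6 T = 126654 − 27228 = 99426
T ≈ 41.07 °C — above 0 °C, consistent with complete melting.

T_f ≈ 41.1 °C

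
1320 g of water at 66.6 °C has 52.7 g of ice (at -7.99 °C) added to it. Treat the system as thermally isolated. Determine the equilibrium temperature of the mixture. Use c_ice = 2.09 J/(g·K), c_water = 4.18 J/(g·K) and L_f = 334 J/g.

T_f ≈ 60.8 °C

Energy conservation, ΣQ = 0:
warm ice to 0 °C: 52.7×2.09×(0 − (-7.99)) = 880.04
  melt ice: 52.7×334 = 17602
  meltwater 0→T: 52.7×4.18×T = 220.29 T
  water: 5517.6(T − 66.6)
5737.9 T = 367472 − 18482 = 348990
T ≈ 60.82 °C. Since T > 0 °C, the all-ice-melts assumption holds.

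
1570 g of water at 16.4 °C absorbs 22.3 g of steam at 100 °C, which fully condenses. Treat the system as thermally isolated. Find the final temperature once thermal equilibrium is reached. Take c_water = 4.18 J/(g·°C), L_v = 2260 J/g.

Sum of m c ΔT and latent-heat terms is zero:
condense steam: −22.3×2260 = −50398
  condensate cools 100→T: 22.3×4.18×(T − 100) = 93.21(T − 100)
  water warms: 1570×4.18×(T − 16.4) = 6562.6(T − 16.4)
6655.8 T = 50398 + 9321.4 + 107627 = 167346
T ≈ 25.14 °C — below 100 °C, confirming all the steam condensed.

T_f ≈ 25.1 °C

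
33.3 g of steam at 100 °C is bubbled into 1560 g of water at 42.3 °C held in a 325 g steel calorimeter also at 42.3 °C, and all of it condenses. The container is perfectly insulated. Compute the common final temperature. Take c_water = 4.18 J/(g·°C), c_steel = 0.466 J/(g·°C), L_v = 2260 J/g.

T_f ≈ 54.5 °C

Setting the total heat transfer to zero:
latent heat released on condensation: 33.3×2260 = 75258; condensed water 100 °C→T: 139.19(T − 100); original water: 6520.8(T − 42.3); steel cup: 325×0.466×(T − 42.3) = 151.45(T − 42.3)
6811.4 T = 75258 + 13919 + 282236 = 371414
T ≈ 54.53 °C, under the boiling point, so the assumption holds.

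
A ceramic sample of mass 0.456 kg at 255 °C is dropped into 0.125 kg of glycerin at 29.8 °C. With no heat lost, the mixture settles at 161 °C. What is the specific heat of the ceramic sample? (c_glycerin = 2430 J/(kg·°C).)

c ≈ 930 J/(kg·°C)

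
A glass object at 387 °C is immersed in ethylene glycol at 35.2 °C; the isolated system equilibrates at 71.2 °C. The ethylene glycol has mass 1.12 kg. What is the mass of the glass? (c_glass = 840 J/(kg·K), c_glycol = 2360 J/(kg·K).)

Heat lost by the glass = heat gained by the glycol:
m·840·(387 − 71.2) = 1.12·2360·(71.2 − 35.2)
265272 m = 95155  ⇒  m ≈ 0.3587 kg

m ≈ 0.359 kg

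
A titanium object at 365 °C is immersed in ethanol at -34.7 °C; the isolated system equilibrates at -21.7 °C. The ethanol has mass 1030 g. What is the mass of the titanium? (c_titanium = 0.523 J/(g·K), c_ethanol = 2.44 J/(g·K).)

m ≈ 162 g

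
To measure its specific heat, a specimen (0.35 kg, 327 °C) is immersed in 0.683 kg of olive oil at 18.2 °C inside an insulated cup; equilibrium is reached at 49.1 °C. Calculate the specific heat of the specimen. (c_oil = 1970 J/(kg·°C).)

c ≈ 427 J/(kg·°C)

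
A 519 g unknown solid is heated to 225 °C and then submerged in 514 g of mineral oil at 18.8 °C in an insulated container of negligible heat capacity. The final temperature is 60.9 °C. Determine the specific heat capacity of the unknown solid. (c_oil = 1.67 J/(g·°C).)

c ≈ 0.424 J/(g·°C)

Heat lost by the unknown solid = heat gained by the oil:
519·c·(225 − 60.9) = 514·1.67·(60.9 − 18.8)
85168 c = 36138  ⇒  c ≈ 0.4243 J/(g·°C)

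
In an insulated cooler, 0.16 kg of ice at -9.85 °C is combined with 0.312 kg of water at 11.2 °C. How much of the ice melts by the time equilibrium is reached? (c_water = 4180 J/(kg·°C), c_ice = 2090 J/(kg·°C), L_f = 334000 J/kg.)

m_melted ≈ 0.0339 kg

Heat available from the water dropping to 0 °C: 0.312·4180·11.2 = 14607 J.
Of that, 0.16·2090·9.85 = 3293.8 J goes to bring the ice to 0 °C, leaving 11313 J.
To melt every bit of ice: 0.16·334000 = 53440 J.
11313 J < 53440 J, so only part of the ice melts and the system sits at 0 °C.
m_melt = 11313 / L_f = 0.03387 kg.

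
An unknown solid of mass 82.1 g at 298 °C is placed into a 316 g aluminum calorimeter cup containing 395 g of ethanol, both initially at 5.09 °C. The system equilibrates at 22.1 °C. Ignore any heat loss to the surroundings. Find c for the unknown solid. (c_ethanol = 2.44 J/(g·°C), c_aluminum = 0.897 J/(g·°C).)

c ≈ 0.937 J/(g·°C)

Setting the total heat transfer to zero:
82.1·c·(22.1 − 298) + 395·2.44·(22.1 − 5.09) + 316·0.897·(22.1 − 5.09) = 0
-22651 c = -21216
c = -21216/-22651 ≈ 0.9366 J/(g·°C)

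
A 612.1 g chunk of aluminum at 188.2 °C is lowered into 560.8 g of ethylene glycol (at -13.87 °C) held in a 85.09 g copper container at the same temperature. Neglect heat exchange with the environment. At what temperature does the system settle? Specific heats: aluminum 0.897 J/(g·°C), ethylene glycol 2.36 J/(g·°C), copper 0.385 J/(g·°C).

T_f ≈ 44.4 °C

Conservation of energy gives ΣQ = 0:
612.1·0.897·(T − 188.2) + 560.8·2.36·(T − (-13.87)) + 85.09·0.385·(T − (-13.87)) = 0
1905.3 T = 84521
T = 84521/1905.3 ≈ 44.36 °C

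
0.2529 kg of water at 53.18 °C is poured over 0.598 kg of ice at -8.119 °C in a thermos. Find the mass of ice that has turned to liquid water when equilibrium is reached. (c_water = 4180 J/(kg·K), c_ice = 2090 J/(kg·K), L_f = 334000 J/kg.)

Water can give up m c ΔT = 0.2529·4180·53.18 = 56218 J before reaching 0 °C.
Warming the ice to 0 °C takes 0.598·2090·8.119 = 10147 J, leaving 46070 J for melting.
To melt every bit of ice: 0.598·334000 = 199732 J.
That's not enough to melt it all — equilibrium is at 0 °C with ice remaining.
m_melted·334000 = 46070  ⇒  m_melted ≈ 0.1379 kg.

m_melted ≈ 0.138 kg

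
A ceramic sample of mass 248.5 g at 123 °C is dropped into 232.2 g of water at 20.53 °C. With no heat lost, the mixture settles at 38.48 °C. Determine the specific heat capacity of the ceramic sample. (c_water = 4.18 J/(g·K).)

c ≈ 0.83 J/(g·K)

Taking heat into each body as positive, Σ m c ΔT = 0:
248.5·c·(38.48 − 123) + 232.2·4.18·(38.48 − 20.53) = 0
-21003 c = -17422
c = -17422/-21003 ≈ 0.8295 J/(g·K)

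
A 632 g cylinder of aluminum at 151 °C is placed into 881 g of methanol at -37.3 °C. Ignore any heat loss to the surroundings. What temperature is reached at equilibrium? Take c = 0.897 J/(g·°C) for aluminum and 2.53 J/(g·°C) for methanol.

Setting the total heat transfer to zero:
632·0.897·(T − 151) + 881·2.53·(T − (-37.3)) = 0
2795.8 T = 2463.4
T ≈ 0.88 °C

T_f ≈ 0.9 °C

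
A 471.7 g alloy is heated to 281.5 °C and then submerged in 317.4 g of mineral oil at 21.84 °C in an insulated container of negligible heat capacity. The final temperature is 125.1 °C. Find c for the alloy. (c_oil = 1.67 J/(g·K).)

Heat lost by the alloy = heat gained by the oil:
471.7×c×(281.5 − 125.1) = 317.4×1.67×(125.1 − 21.84)
73774 c = 54734  ⇒  c ≈ 0.7419 J/(g·K)

c ≈ 0.742 J/(g·K)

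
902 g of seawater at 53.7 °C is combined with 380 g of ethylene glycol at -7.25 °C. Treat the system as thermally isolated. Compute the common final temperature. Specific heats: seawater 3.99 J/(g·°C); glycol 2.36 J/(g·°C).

Heat gained plus heat lost sum to zero:
902×3.99×(T − 53.7) + 380×2.36×(T − (-7.25)) = 0
3599(T − 53.7) + 896.8(T − (-7.25)) = 0
4495.8 T = 186763
T = 186763 / 4495.8 = 41.5 °C

T_f ≈ 41.5 °C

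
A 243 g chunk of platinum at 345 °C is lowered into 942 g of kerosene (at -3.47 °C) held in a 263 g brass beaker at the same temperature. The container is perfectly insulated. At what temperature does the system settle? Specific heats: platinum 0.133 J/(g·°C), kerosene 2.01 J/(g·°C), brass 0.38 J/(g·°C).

T_f ≈ 2.1 °C

With ΣQ=0 the equilibrium temperature is the m·c-weighted mean:
T_f = (32.32×345 + 1893.4×(-3.47) + 99.94×(-3.47)) / (32.32 + 1893.4 + 99.94)
    = 4233.1 / 2025.7 ≈ 2.09 °C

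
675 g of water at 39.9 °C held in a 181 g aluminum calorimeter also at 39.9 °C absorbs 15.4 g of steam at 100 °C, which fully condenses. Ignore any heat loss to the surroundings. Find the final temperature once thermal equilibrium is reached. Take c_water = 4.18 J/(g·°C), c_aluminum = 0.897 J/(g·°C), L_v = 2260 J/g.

Taking heat into each body as positive, Σ m c ΔT = 0:
condense steam: −15.4×2260 = −34804
  condensed water 100 °C→T: 64.37(T − 100)
  water warms: 675×4.18×(T − 39.9) = 2821.5(T − 39.9)
  cup: 162.36(T − 39.9)
3048.2 T = 34804 + 6437.2 + 119056 = 160297
T ≈ 52.59 °C, under the boiling point, so the assumption holds.

T_f ≈ 52.6 °C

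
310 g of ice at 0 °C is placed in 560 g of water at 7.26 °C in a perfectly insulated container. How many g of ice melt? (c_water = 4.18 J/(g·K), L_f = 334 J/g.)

m_melted ≈ 50.9 g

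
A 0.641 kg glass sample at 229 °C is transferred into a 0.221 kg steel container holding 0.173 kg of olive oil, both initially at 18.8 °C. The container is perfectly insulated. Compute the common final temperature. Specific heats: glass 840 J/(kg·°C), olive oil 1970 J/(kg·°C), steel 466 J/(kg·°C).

T_f ≈ 134.0 °C

Heat gained plus heat lost sum to zero:
0.641×840×(T − 229) + 0.173×1970×(T − 18.8) + 0.221×466×(T − 18.8) = 0
(538.44 + 340.81 + 102.99) T = 538.44×229 + 340.81×18.8 + 102.99×18.8
T = 131646 / 982.24 = 134 °C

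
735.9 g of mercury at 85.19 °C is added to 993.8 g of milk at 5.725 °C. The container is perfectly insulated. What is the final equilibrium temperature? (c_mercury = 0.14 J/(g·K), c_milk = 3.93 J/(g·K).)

T_f is the heat-capacity-weighted average of the initial temperatures:
T_f = (103.03×85.19 + 3905.6×5.725) / (103.03 + 3905.6)
    = 31137 / 4008.7 ≈ 7.77 °C

T_f ≈ 7.8 °C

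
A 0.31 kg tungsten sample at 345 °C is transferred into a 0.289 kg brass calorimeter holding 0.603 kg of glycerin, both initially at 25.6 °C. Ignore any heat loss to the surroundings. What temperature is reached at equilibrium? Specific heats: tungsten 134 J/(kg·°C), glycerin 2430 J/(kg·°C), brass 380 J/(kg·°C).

Conservation of energy gives ΣQ = 0:
0.31×134×(T − 345) + 0.603×2430×(T − 25.6) + 0.289×380×(T − 25.6) = 0
(41.54 + 1465.3 + 109.82) T = 41.54×345 + 1465.3×25.6 + 109.82×25.6
T ≈ 33.81 °C

T_f ≈ 33.8 °C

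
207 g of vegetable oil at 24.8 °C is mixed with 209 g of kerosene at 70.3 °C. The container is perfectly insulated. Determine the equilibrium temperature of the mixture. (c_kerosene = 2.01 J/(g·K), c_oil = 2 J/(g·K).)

T_f = Σ m_i c_i T_i / Σ m_i c_i:
T_f = (420.09·70.3 + 414·24.8) / (420.09 + 414)
    = 39800 / 834.09 ≈ 47.72 °C

T_f ≈ 47.7 °C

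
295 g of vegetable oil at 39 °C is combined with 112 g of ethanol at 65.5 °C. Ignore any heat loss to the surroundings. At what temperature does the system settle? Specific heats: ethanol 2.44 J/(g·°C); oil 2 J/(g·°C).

T_f is the heat-capacity-weighted average of the initial temperatures:
T_f = (273.28*65.5 + 590*39) / (273.28 + 590)
    = 40910 / 863.28 ≈ 47.39 °C

T_f ≈ 47.4 °C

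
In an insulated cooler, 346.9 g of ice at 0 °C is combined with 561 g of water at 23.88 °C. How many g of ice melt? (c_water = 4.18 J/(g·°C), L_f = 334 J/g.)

Heat available from the water dropping to 0 °C: 561×4.18×23.88 = 55998 J.
Fully melting the ice requires m_ice L_f = 346.9×334 = 115865 J.
55998 J < 115865 J, so only part of the ice melts and the system sits at 0 °C.
m_melt = 55998 / L_f = 167.7 g.

m_melted ≈ 168 g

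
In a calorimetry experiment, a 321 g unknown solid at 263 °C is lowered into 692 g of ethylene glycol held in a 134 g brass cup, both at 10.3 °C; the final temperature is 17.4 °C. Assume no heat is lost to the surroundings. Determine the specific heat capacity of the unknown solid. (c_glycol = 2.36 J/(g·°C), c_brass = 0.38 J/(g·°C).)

Taking heat into each body as positive, Σ m c ΔT = 0:
321·c·(17.4 − 263) + 692·2.36·(17.4 − 10.3) + 134·0.38·(17.4 − 10.3) = 0
-78838 c = -11957
c = -11957/-78838 ≈ 0.1517 J/(g·°C)

c ≈ 0.152 J/(g·°C)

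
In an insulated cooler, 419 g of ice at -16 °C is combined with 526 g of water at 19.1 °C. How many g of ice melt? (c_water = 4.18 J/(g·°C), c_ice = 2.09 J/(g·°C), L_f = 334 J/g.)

m_melted ≈ 83.8 g

Water can give up m c ΔT = 526×4.18×19.1 = 41995 J before reaching 0 °C.
Warming the ice to 0 °C takes 419×2.09×16 = 14011 J, leaving 27983 J for melting.
Fully melting the ice requires m_ice L_f = 419×334 = 139946 J.
27983 J < 139946 J, so only part of the ice melts and the system sits at 0 °C.
Mass melted = 27983/334 ≈ 83.78 g.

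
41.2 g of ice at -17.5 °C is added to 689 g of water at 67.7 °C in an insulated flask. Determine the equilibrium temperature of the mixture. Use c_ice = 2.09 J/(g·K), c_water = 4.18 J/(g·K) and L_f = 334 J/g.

T_f ≈ 58.9 °C

Heat gained plus heat lost sum to zero:
warm ice to 0 °C: 41.2×2.09×(0 − (-17.5)) = 1506.9
  latent heat to melt: 41.2×334 = 13761
  meltwater 0→T: 41.2×4.18×T = 172.22 T
  water: 2880(T − 67.7)
3052.2 T = 194977 − 15268 = 179710
T ≈ 58.88 °C — above 0 °C, consistent with complete melting.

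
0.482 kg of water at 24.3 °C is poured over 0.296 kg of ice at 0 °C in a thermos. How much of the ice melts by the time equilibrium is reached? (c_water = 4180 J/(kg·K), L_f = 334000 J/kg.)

m_melted ≈ 0.147 kg

Water can give up m c ΔT = 0.482×4180×24.3 = 48959 J before reaching 0 °C.
Fully melting the ice requires m_ice L_f = 0.296×334000 = 98864 J.
That's not enough to melt it all — equilibrium is at 0 °C with ice remaining.
m_melted×334000 = 48959  ⇒  m_melted ≈ 0.1466 kg.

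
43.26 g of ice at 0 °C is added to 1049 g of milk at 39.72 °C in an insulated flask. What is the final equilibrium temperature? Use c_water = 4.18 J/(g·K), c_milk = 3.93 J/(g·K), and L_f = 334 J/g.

Heat gained plus heat lost sum to zero:
melt ice: 43.26·334 = 14449; warm the meltwater: 180.83 T; milk cools: 1049·3.93·(T − 39.72) = 4122.6(T − 39.72)
4303.4 T = 163748 − 14449 = 149300
T ≈ 34.69 °C. Since T > 0 °C, the all-ice-melts assumption holds.

T_f ≈ 34.7 °C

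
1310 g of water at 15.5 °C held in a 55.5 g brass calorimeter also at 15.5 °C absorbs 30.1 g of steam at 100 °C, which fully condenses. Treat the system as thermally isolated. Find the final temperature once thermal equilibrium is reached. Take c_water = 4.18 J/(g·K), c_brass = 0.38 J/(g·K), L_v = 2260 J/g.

T_f ≈ 29.5 °C

Net heat exchanged in the isolated system is zero:
steam→water at 100 °C releases m L_v = 30.1×2260 = 68026
  condensate cools 100→T: 30.1×4.18×(T − 100) = 125.82(T − 100)
  water warms: 1310×4.18×(T − 15.5) = 5475.8(T − 15.5)
  brass cup: 55.5×0.38×(T − 15.5) = 21.09(T − 15.5)
5622.7 T = 68026 + 12582 + 85202 = 165810
T ≈ 29.49 °C (< 100 °C, so full condensation is consistent).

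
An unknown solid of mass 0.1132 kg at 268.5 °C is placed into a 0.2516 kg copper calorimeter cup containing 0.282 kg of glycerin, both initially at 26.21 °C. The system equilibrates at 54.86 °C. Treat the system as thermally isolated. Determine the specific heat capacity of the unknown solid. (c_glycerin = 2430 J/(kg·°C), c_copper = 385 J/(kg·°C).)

c ≈ 927 J/(kg·°C)

Net heat exchanged in the isolated system is zero:
0.1132·c·(54.86 − 268.5) + 0.282·2430·(54.86 − 26.21) + 0.2516·385·(54.86 − 26.21) = 0
-24.18 c = -22408
c = -22408/-24.18 ≈ 926.6 J/(kg·°C)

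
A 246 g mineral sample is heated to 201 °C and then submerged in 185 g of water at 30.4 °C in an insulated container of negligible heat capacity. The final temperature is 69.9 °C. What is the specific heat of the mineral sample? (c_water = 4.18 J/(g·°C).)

Heat lost by the mineral sample = heat gained by the water:
246·c·(201 − 69.9) = 185·4.18·(69.9 − 30.4)
32251 c = 30545  ⇒  c ≈ 0.9471 J/(g·°C)

c ≈ 0.947 J/(g·°C)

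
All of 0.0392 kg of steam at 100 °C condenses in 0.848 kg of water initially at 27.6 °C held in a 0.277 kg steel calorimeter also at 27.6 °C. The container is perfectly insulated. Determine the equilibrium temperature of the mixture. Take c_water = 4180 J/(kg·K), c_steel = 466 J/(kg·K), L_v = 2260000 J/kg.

T_f ≈ 53.8 °C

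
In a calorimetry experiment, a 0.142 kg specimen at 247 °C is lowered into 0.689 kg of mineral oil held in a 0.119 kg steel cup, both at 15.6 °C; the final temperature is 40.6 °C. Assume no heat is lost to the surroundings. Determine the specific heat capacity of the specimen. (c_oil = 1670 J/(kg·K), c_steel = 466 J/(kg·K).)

Conservation of energy gives ΣQ = 0:
0.142·c·(40.6 − 247) + 0.689·1670·(40.6 − 15.6) + 0.119·466·(40.6 − 15.6) = 0
-29.31 c = -30152
c = -30152/-29.31 ≈ 1029 J/(kg·K)

c ≈ 1030 J/(kg·K)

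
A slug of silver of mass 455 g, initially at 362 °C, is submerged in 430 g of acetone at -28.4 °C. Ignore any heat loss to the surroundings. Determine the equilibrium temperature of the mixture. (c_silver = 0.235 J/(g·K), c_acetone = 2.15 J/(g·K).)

Taking heat into each body as positive, Σ m c ΔT = 0:
455·0.235·(T − 362) + 430·2.15·(T − (-28.4)) = 0
106.92(T − 362) + 924.5(T − (-28.4)) = 0
1031.4 T = 12451
T = 12451/1031.4 ≈ 12.07 °C

T_f ≈ 12.1 °C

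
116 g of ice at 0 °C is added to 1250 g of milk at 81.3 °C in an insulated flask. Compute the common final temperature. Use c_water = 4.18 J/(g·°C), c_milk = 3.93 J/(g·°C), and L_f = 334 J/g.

Energy conservation, ΣQ = 0:
fusion: m_ice L_f = 116·334 = 38744
  warm the meltwater: 484.88 T
  milk cools: 1250·3.93·(T − 81.3) = 4912.5(T − 81.3)
5397.4 T = 399386 − 38744 = 360642
T ≈ 66.82 °C (positive, so assuming full melt was valid).

T_f ≈ 66.8 °C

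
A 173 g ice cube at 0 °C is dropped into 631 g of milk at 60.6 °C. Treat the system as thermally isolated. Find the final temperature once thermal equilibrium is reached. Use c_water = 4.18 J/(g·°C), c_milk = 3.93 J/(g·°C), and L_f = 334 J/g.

Let T be the final temperature. ΣQ_i = 0:
latent heat to melt: 173×334 = 57782; meltwater 0→T: 173×4.18×T = 723.14 T; milk cools: 631×3.93×(T − 60.6) = 2479.8(T − 60.6)
3203 T = 150278 − 57782 = 92496
T ≈ 28.88 °C — above 0 °C, consistent with complete melting.

T_f ≈ 28.9 °C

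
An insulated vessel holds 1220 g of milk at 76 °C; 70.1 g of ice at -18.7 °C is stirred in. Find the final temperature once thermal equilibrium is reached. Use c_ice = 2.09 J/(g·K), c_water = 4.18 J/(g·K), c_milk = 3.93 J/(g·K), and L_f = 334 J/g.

Sum of m c ΔT and latent-heat terms is zero:
warm ice to 0 °C: 70.1·2.09·(0 − (-18.7)) = 2739.7; latent heat to melt: 70.1·334 = 23413; meltwater 0→T: 70.1·4.18·T = 293.02 T; milk cools: 1220·3.93·(T − 76) = 4794.6(T − 76)
5087.6 T = 364390 − 26153 = 338236
T ≈ 66.48 °C — above 0 °C, consistent with complete melting.

T_f ≈ 66.5 °C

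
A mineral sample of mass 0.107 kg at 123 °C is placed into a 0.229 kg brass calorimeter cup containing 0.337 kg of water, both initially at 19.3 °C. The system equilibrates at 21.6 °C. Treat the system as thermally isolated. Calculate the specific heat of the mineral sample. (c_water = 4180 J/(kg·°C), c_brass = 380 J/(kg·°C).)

c ≈ 317 J/(kg·°C)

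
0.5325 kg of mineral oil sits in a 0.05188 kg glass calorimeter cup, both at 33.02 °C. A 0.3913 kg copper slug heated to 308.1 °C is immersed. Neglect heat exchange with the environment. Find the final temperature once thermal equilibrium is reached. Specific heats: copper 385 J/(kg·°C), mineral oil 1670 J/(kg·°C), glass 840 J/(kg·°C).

T_f is the heat-capacity-weighted average of the initial temperatures:
T_f = (150.65·308.1 + 889.27·33.02 + 43.58·33.02) / (150.65 + 889.27 + 43.58)
    = 77218 / 1083.5 ≈ 71.27 °C

T_f ≈ 71.3 °C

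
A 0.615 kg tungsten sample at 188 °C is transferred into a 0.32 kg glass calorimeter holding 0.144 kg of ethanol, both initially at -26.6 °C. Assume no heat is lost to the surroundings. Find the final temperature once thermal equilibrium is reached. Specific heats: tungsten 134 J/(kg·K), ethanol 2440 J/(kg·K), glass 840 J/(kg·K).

T_f ≈ -1.4 °C

Setting the total heat transfer to zero:
0.615*134*(T − 188) + 0.144*2440*(T − (-26.6)) + 0.32*840*(T − (-26.6)) = 0
82.41(T − 188) + 351.36(T − (-26.6)) + 268.8(T − (-26.6)) = 0
(82.41 + 351.36 + 268.8) T = 82.41*188 + 351.36*(-26.6) + 268.8*(-26.6)
T = -1003.2/702.57 ≈ -1.43 °C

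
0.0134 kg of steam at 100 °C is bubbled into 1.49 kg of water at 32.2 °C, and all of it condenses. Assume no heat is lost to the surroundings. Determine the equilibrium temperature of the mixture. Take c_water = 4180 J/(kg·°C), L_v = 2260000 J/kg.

T_f ≈ 37.6 °C

Taking heat into each body as positive, Σ m c ΔT = 0:
condense steam: −0.0134·2260000 = −30284; condensed water 100 °C→T: 56.01(T − 100); water warms: 1.49·4180·(T − 32.2) = 6228.2(T − 32.2)
6284.2 T = 30284 + 5601.2 + 200548 = 236433
T ≈ 37.62 °C, under the boiling point, so the assumption holds.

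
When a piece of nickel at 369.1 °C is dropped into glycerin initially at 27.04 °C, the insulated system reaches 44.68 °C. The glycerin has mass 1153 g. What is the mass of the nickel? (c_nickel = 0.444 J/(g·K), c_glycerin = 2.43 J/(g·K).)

m ≈ 343 g

|Q_nickel| = |Q_glycerin|:
m×0.444×(369.1 − 44.68) = 1153×2.43×(44.68 − 27.04)
144.04 m = 49424  ⇒  m ≈ 343.1 g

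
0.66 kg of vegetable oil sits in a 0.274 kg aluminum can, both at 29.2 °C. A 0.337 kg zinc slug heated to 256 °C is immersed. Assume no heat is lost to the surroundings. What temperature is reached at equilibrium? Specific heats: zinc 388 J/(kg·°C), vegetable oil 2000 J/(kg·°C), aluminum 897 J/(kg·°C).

T_f ≈ 46.7 °C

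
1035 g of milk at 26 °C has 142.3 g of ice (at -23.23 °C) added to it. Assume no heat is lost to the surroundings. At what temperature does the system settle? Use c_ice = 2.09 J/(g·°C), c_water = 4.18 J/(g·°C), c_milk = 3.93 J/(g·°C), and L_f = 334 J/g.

T_f ≈ 11.0 °C

Setting the total heat transfer to zero:
warm ice to 0 °C: 142.3×2.09×(0 − (-23.23)) = 6908.8; latent heat to melt: 142.3×334 = 47528; warm the meltwater: 594.81 T; milk cools: 1035×3.93×(T − 26) = 4067.6(T − 26)
4662.4 T = 105756 − 54437 = 51319
T ≈ 11.01 °C — above 0 °C, consistent with complete melting.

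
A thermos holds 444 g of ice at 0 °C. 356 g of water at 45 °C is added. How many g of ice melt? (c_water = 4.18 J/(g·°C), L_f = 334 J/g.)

m_melted ≈ 200 g

Cooling the water to 0 °C releases 356·4.18·45 = 66964 J.
Fully melting the ice requires m_ice L_f = 444·334 = 148296 J.
66964 J < 148296 J, so only part of the ice melts and the system sits at 0 °C.
m_melted·334 = 66964  ⇒  m_melted ≈ 200.5 g.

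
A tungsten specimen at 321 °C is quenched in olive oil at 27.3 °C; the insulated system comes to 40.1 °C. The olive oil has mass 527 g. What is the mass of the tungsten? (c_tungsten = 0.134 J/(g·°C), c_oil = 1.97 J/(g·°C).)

Heat gained plus heat lost sum to zero:
m·0.134·(40.1 − 321) + 527·1.97·(40.1 − 27.3) = 0
-37.64 m = -13289
m = -13289/-37.64 ≈ 353 g

m ≈ 353 g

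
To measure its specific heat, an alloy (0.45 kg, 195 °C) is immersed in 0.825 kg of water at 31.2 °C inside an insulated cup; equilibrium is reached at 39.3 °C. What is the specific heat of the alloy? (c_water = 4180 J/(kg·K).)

c ≈ 399 J/(kg·K)

Taking heat into each body as positive, Σ m c ΔT = 0:
0.45×c×(39.3 − 195) + 0.825×4180×(39.3 − 31.2) = 0
-70.06 c = -27933
c = -27933/-70.06 ≈ 398.7 J/(kg·K)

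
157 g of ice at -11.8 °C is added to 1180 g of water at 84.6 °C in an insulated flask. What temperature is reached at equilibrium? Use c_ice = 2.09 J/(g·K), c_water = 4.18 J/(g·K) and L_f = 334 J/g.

T_f ≈ 64.6 °C

Heat gained plus heat lost sum to zero:
warm ice to 0 °C: 157×2.09×(0 − (-11.8)) = 3871.9; latent heat to melt: 157×334 = 52438; meltwater 0→T: 157×4.18×T = 656.26 T; water: 4932.4(T − 84.6)
5588.7 T = 417281 − 56310 = 360971
T ≈ 64.59 °C — above 0 °C, consistent with complete melting.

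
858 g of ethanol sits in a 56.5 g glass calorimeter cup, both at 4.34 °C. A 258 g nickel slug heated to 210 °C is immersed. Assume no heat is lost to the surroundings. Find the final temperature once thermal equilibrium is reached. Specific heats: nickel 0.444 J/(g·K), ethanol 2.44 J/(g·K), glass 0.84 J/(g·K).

Conservation of energy gives ΣQ = 0:
258·0.444·(T − 210) + 858·2.44·(T − 4.34) + 56.5·0.84·(T − 4.34) = 0
(114.55 + 2093.5 + 47.46) T = 114.55·210 + 2093.5·4.34 + 47.46·4.34
T ≈ 14.78 °C

T_f ≈ 14.8 °C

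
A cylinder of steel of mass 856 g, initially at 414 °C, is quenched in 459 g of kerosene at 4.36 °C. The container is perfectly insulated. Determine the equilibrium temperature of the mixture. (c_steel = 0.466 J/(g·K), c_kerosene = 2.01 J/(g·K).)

T_f ≈ 128.0 °C

Energy conservation, ΣQ = 0:
856·0.466·(T − 414) + 459·2.01·(T − 4.36) = 0
398.9(T − 414) + 922.59(T − 4.36) = 0
(398.9 + 922.59) T = 398.9·414 + 922.59·4.36
T ≈ 128.01 °C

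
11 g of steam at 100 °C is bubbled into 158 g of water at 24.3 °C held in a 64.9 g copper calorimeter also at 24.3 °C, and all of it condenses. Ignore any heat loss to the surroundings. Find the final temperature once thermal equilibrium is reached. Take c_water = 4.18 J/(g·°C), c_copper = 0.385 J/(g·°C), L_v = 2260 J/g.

Heat gained plus heat lost sum to zero:
latent heat released on condensation: 11×2260 = 24860; condensed water 100 °C→T: 45.98(T − 100); water warms: 158×4.18×(T − 24.3) = 660.44(T − 24.3); copper cup: 64.9×0.385×(T − 24.3) = 24.99(T − 24.3)
731.41 T = 24860 + 4598 + 16656 = 46114
T ≈ 63.05 °C, under the boiling point, so the assumption holds.

T_f ≈ 63.0 °C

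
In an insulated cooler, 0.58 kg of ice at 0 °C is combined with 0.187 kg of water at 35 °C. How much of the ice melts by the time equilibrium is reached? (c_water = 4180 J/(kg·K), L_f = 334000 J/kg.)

m_melted ≈ 0.0819 kg

Cooling the water to 0 °C releases 0.187×4180×35 = 27358 J.
Fully melting the ice requires m_ice L_f = 0.58×334000 = 193720 J.
That's not enough to melt it all — equilibrium is at 0 °C with ice remaining.
Mass melted = 27358/334000 ≈ 0.08191 kg.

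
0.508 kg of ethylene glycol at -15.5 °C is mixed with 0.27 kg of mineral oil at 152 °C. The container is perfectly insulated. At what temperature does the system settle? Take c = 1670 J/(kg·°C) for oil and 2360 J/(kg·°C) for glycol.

T_f ≈ 30.3 °C

With ΣQ=0 the equilibrium temperature is the m·c-weighted mean:
T_f = (450.9·152 + 1198.9·(-15.5)) / (450.9 + 1198.9)
    = 49954 / 1649.8 ≈ 30.28 °C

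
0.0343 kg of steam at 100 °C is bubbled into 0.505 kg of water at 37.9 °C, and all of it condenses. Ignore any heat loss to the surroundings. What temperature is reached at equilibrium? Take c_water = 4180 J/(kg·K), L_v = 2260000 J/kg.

Net heat exchanged in the isolated system is zero:
steam→water at 100 °C releases m L_v = 0.0343·2260000 = 77518
  condensed water 100 °C→T: 143.37(T − 100)
  water warms: 0.505·4180·(T − 37.9) = 2110.9(T − 37.9)
2254.3 T = 77518 + 14337 + 80003 = 171859
T ≈ 76.24 °C (< 100 °C, so full condensation is consistent).

T_f ≈ 76.2 °C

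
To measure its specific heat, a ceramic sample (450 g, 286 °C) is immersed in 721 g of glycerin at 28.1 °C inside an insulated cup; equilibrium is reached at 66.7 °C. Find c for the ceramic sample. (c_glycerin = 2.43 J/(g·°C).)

m_s c (T_s − T_f) = m_glycerin c_glycerin (T_f − T_0):
450×c×(286 − 66.7) = 721×2.43×(66.7 − 28.1)
98685 c = 67628  ⇒  c ≈ 0.6853 J/(g·°C)

c ≈ 0.685 J/(g·°C)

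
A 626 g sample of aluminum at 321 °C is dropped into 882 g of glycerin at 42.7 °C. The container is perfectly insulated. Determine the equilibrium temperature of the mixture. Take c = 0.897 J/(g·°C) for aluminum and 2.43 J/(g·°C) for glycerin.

T_f ≈ 100.5 °C

|Q_aluminum| = |Q_glycerin|:
626·0.897·(321 − T) = 882·2.43·(T − 42.7)
561.52(321 − T) = 2143.3(T − 42.7)
2704.8 T = 271766  ⇒  T ≈ 100.48 °C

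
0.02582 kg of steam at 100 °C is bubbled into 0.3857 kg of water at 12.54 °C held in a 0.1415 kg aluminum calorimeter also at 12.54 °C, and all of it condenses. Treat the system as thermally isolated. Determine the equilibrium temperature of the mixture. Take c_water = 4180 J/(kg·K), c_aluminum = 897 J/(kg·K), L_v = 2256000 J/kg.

T_f ≈ 49.2 °C

Heat gained plus heat lost sum to zero:
latent heat released on condensation: 0.02582·2256000 = 58250; condensate cools 100→T: 0.02582·4180·(T − 100) = 107.93(T − 100); water warms: 0.3857·4180·(T − 12.54) = 1612.2(T − 12.54); aluminum cup: 0.1415·897·(T − 12.54) = 126.93(T − 12.54)
1847.1 T = 58250 + 10793 + 21809 = 90852
T ≈ 49.19 °C, under the boiling point, so the assumption holds.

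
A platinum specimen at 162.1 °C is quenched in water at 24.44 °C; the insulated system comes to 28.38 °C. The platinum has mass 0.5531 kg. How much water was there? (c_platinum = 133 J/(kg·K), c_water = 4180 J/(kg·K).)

Heat lost by the platinum = heat gained by the water:
0.5531·133·(162.1 − 28.38) = m·4180·(28.38 − 24.44)
16469 m = 9836.8  ⇒  m ≈ 0.5973 kg

m ≈ 0.597 kg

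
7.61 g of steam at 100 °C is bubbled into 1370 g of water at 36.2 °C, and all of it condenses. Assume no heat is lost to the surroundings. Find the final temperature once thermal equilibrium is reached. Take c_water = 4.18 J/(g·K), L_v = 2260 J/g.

T_f ≈ 39.5 °C

Heat gained plus heat lost sum to zero:
condense steam: −7.61·2260 = −17199; condensate cools 100→T: 7.61·4.18·(T − 100) = 31.81(T − 100); water warms: 1370·4.18·(T − 36.2) = 5726.6(T − 36.2)
5758.4 T = 17199 + 3181 + 207303 = 227682
T ≈ 39.54 °C — below 100 °C, confirming all the steam condensed.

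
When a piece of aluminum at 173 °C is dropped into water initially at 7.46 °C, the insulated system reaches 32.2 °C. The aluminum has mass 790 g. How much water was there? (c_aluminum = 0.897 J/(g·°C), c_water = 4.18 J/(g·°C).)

m ≈ 965 g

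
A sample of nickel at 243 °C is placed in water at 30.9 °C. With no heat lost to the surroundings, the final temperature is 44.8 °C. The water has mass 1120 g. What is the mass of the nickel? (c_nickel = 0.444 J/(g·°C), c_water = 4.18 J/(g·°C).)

m ≈ 739 g

Conservation of energy gives ΣQ = 0:
m×0.444×(44.8 − 243) + 1120×4.18×(44.8 − 30.9) = 0
-88 m = -65074
m = -65074/-88 ≈ 739.5 g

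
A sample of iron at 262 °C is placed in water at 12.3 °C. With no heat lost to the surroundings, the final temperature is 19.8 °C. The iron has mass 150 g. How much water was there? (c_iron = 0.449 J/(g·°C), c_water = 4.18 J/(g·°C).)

m ≈ 520 g

Setting the total heat transfer to zero:
150·0.449·(19.8 − 262) + m·4.18·(19.8 − 12.3) = 0
31.35 m = 16312
m = 16312/31.35 ≈ 520.3 g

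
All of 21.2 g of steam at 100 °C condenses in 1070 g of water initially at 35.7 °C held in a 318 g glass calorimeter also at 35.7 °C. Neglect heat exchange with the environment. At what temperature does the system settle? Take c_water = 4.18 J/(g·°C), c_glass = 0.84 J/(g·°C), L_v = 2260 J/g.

T_f ≈ 46.8 °C

Net heat exchanged in the isolated system is zero:
steam→water at 100 °C releases m L_v = 21.2×2260 = 47912
  condensed water 100 °C→T: 88.62(T − 100)
  original water: 4472.6(T − 35.7)
  glass cup: 318×0.84×(T − 35.7) = 267.12(T − 35.7)
4828.3 T = 47912 + 8861.6 + 169208 = 225982
T ≈ 46.80 °C, under the boiling point, so the assumption holds.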